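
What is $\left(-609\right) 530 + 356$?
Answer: $-322414$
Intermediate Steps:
$\left(-609\right) 530 + 356 = -322770 + 356 = -322414$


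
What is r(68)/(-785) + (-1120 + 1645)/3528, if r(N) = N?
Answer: 8201/131880 ≈ 0.062185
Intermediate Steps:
r(68)/(-785) + (-1120 + 1645)/3528 = 68/(-785) + (-1120 + 1645)/3528 = 68*(-1/785) + 525*(1/3528) = -68/785 + 25/168 = 8201/131880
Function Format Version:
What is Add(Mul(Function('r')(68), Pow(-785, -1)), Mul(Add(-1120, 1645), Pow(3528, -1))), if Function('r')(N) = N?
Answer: Rational(8201, 131880) ≈ 0.062185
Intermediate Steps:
Add(Mul(Function('r')(68), Pow(-785, -1)), Mul(Add(-1120, 1645), Pow(3528, -1))) = Add(Mul(68, Pow(-785, -1)), Mul(Add(-1120, 1645), Pow(3528, -1))) = Add(Mul(68, Rational(-1, 785)), Mul(525, Rational(1, 3528))) = Add(Rational(-68, 785), Rational(25, 168)) = Rational(8201, 131880)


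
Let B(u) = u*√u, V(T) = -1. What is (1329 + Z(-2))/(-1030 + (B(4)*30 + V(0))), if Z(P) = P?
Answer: -1327/791 ≈ -1.6776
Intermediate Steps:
B(u) = u^(3/2)
(1329 + Z(-2))/(-1030 + (B(4)*30 + V(0))) = (1329 - 2)/(-1030 + (4^(3/2)*30 - 1)) = 1327/(-1030 + (8*30 - 1)) = 1327/(-1030 + (240 - 1)) = 1327/(-1030 + 239) = 1327/(-791) = 1327*(-1/791) = -1327/791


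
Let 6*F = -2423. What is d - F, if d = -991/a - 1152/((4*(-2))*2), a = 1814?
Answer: 1293256/2721 ≈ 475.29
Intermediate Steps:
F = -2423/6 (F = (⅙)*(-2423) = -2423/6 ≈ -403.83)
d = 129617/1814 (d = -991/1814 - 1152/((4*(-2))*2) = -991*1/1814 - 1152/((-8*2)) = -991/1814 - 1152/(-16) = -991/1814 - 1152*(-1/16) = -991/1814 + 72 = 129617/1814 ≈ 71.454)
d - F = 129617/1814 - 1*(-2423/6) = 129617/1814 + 2423/6 = 1293256/2721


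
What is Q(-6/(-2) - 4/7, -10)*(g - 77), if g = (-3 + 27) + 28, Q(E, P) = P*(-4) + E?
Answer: -7425/7 ≈ -1060.7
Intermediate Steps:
Q(E, P) = E - 4*P (Q(E, P) = -4*P + E = E - 4*P)
g = 52 (g = 24 + 28 = 52)
Q(-6/(-2) - 4/7, -10)*(g - 77) = ((-6/(-2) - 4/7) - 4*(-10))*(52 - 77) = ((-6*(-½) - 4*⅐) + 40)*(-25) = ((3 - 4/7) + 40)*(-25) = (17/7 + 40)*(-25) = (297/7)*(-25) = -7425/7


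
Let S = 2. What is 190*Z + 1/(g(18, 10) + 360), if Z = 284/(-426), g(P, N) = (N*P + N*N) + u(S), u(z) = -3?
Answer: -242057/1911 ≈ -126.67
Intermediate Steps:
g(P, N) = -3 + N**2 + N*P (g(P, N) = (N*P + N*N) - 3 = (N*P + N**2) - 3 = (N**2 + N*P) - 3 = -3 + N**2 + N*P)
Z = -2/3 (Z = 284*(-1/426) = -2/3 ≈ -0.66667)
190*Z + 1/(g(18, 10) + 360) = 190*(-2/3) + 1/((-3 + 10**2 + 10*18) + 360) = -380/3 + 1/((-3 + 100 + 180) + 360) = -380/3 + 1/(277 + 360) = -380/3 + 1/637 = -242057/1911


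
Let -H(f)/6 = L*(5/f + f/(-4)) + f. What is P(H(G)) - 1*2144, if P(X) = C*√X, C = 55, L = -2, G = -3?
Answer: -2144 + 55*√7 ≈ -1998.5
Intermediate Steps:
H(f) = -9*f + 60/f (H(f) = -6*(-2*(5/f + f/(-4)) + f) = -6*(-2*(5/f + f*(-¼)) + f) = -6*(-2*(5/f - f/4) + f) = -6*((f/2 - 10/f) + f) = -6*(-10/f + 3*f/2) = -9*f + 60/f)
P(X) = 55*√X
P(H(G)) - 1*2144 = 55*√(-9*(-3) + 60/(-3)) - 1*2144 = 55*√(27 + 60*(-⅓)) - 2144 = 55*√(27 - 20) - 2144 = 55*√7 - 2144 = -2144 + 55*√7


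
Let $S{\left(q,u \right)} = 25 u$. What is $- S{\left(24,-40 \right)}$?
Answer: $1000$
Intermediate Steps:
$- S{\left(24,-40 \right)} = - 25 \left(-40\right) = \left(-1\right) \left(-1000\right) = 1000$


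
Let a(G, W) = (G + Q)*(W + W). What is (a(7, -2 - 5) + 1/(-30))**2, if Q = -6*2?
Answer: 4405801/900 ≈ 4895.3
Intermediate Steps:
Q = -12
a(G, W) = 2*W*(-12 + G) (a(G, W) = (G - 12)*(W + W) = (-12 + G)*(2*W) = 2*W*(-12 + G))
(a(7, -2 - 5) + 1/(-30))**2 = (2*(-2 - 5)*(-12 + 7) + 1/(-30))**2 = (2*(-7)*(-5) - 1/30)**2 = (70 - 1/30)**2 = (2099/30)**2 = 4405801/900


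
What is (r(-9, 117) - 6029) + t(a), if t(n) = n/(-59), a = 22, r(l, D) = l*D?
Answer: -417860/59 ≈ -7082.4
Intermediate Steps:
r(l, D) = D*l
t(n) = -n/59 (t(n) = n*(-1/59) = -n/59)
(r(-9, 117) - 6029) + t(a) = (117*(-9) - 6029) - 1/59*22 = (-1053 - 6029) - 22/59 = -7082 - 22/59 = -417860/59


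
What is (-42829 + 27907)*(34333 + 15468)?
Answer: -743130522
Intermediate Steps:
(-42829 + 27907)*(34333 + 15468) = -14922*49801 = -743130522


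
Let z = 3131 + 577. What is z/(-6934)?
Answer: -1854/3467 ≈ -0.53476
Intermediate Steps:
z = 3708
z/(-6934) = 3708/(-6934) = 3708*(-1/6934) = -1854/3467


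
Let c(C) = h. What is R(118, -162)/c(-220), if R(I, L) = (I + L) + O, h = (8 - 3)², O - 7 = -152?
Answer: -189/25 ≈ -7.5600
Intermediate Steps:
O = -145 (O = 7 - 152 = -145)
h = 25 (h = 5² = 25)
R(I, L) = -145 + I + L (R(I, L) = (I + L) - 145 = -145 + I + L)
c(C) = 25
R(118, -162)/c(-220) = (-145 + 118 - 162)/25 = -189*1/25 = -189/25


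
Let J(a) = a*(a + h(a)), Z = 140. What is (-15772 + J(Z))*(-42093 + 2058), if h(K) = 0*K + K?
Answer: -937939980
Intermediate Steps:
h(K) = K (h(K) = 0 + K = K)
J(a) = 2*a² (J(a) = a*(a + a) = a*(2*a) = 2*a²)
(-15772 + J(Z))*(-42093 + 2058) = (-15772 + 2*140²)*(-42093 + 2058) = (-15772 + 2*19600)*(-40035) = (-15772 + 39200)*(-40035) = 23428*(-40035) = -937939980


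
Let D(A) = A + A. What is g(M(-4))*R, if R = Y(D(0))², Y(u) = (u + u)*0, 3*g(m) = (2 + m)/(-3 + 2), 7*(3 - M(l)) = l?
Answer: 0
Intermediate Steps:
M(l) = 3 - l/7
g(m) = -⅔ - m/3 (g(m) = ((2 + m)/(-3 + 2))/3 = ((2 + m)/(-1))/3 = ((2 + m)*(-1))/3 = (-2 - m)/3 = -⅔ - m/3)
D(A) = 2*A
Y(u) = 0 (Y(u) = (2*u)*0 = 0)
R = 0 (R = 0² = 0)
g(M(-4))*R = (-⅔ - (3 - ⅐*(-4))/3)*0 = (-⅔ - (3 + 4/7)/3)*0 = (-⅔ - ⅓*25/7)*0 = (-⅔ - 25/21)*0 = -13/7*0 = 0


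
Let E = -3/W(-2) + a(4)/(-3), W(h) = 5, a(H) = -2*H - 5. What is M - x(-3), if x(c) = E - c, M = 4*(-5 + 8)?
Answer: 79/15 ≈ 5.2667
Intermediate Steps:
a(H) = -5 - 2*H
M = 12 (M = 4*3 = 12)
E = 56/15 (E = -3/5 + (-5 - 2*4)/(-3) = -3*⅕ + (-5 - 8)*(-⅓) = -⅗ - 13*(-⅓) = -⅗ + 13/3 = 56/15 ≈ 3.7333)
x(c) = 56/15 - c
M - x(-3) = 12 - (56/15 - 1*(-3)) = 12 - (56/15 + 3) = 12 - 1*101/15 = 12 - 101/15 = 79/15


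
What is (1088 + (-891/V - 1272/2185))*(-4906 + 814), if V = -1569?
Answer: -5087588219868/1142755 ≈ -4.4520e+6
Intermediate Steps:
(1088 + (-891/V - 1272/2185))*(-4906 + 814) = (1088 + (-891/(-1569) - 1272/2185))*(-4906 + 814) = (1088 + (-891*(-1/1569) - 1272*1/2185))*(-4092) = (1088 + (297/523 - 1272/2185))*(-4092) = (1088 - 16311/1142755)*(-4092) = (1243301129/1142755)*(-4092) = -5087588219868/1142755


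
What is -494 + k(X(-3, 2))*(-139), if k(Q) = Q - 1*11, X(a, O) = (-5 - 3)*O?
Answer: 3259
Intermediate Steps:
X(a, O) = -8*O
k(Q) = -11 + Q (k(Q) = Q - 11 = -11 + Q)
-494 + k(X(-3, 2))*(-139) = -494 + (-11 - 8*2)*(-139) = -494 + (-11 - 16)*(-139) = -494 - 27*(-139) = -494 + 3753 = 3259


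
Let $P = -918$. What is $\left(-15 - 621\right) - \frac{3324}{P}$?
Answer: $- \frac{96754}{153} \approx -632.38$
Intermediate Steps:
$\left(-15 - 621\right) - \frac{3324}{P} = \left(-15 - 621\right) - \frac{3324}{-918} = \left(-15 - 621\right) - 3324 \left(- \frac{1}{918}\right) = -636 - - \frac{554}{153} = -636 + \frac{554}{153} = - \frac{96754}{153}$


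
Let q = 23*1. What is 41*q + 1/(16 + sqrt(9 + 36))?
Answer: 198989/211 - 3*sqrt(5)/211 ≈ 943.04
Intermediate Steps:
q = 23
41*q + 1/(16 + sqrt(9 + 36)) = 41*23 + 1/(16 + sqrt(9 + 36)) = 943 + 1/(16 + sqrt(45)) = 943 + 1/(16 + 3*sqrt(5))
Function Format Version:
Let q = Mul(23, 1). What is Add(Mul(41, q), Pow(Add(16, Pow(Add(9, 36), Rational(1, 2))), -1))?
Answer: Add(Rational(198989, 211), Mul(Rational(-3, 211), Pow(5, Rational(1, 2)))) ≈ 943.04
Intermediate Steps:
q = 23
Add(Mul(41, q), Pow(Add(16, Pow(Add(9, 36), Rational(1, 2))), -1)) = Add(Mul(41, 23), Pow(Add(16, Pow(Add(9, 36), Rational(1, 2))), -1)) = Add(943, Pow(Add(16, Pow(45, Rational(1, 2))), -1)) = Add(943, Pow(Add(16, Mul(3, Pow(5, Rational(1, 2)))), -1))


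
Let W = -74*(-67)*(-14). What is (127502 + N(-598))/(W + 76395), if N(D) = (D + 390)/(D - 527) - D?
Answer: 144112708/7855875 ≈ 18.345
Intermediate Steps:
W = -69412 (W = 4958*(-14) = -69412)
N(D) = -D + (390 + D)/(-527 + D) (N(D) = (390 + D)/(-527 + D) - D = -D + (390 + D)/(-527 + D))
(127502 + N(-598))/(W + 76395) = (127502 + (390 - 1*(-598)² + 528*(-598))/(-527 - 598))/(-69412 + 76395) = (127502 + (390 - 1*357604 - 315744)/(-1125))/6983 = (127502 - (390 - 357604 - 315744)/1125)*(1/6983) = (127502 - 1/1125*(-672958))*(1/6983) = (127502 + 672958/1125)*(1/6983) = (144112708/1125)*(1/6983) = 144112708/7855875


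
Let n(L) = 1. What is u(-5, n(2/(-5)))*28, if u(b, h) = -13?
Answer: -364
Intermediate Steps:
u(-5, n(2/(-5)))*28 = -13*28 = -364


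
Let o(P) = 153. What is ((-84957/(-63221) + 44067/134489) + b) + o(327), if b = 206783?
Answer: 1759493567164364/8502529069 ≈ 2.0694e+5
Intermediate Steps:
((-84957/(-63221) + 44067/134489) + b) + o(327) = ((-84957/(-63221) + 44067/134489) + 206783) + 153 = ((-84957*(-1/63221) + 44067*(1/134489)) + 206783) + 153 = ((84957/63221 + 44067/134489) + 206783) + 153 = (14211741780/8502529069 + 206783) + 153 = 1758192680216807/8502529069 + 153 = 1759493567164364/8502529069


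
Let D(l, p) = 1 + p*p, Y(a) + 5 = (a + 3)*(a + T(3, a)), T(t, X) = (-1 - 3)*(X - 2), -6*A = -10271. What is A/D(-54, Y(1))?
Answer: 10271/1356 ≈ 7.5745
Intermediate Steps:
A = 10271/6 (A = -1/6*(-10271) = 10271/6 ≈ 1711.8)
T(t, X) = 8 - 4*X (T(t, X) = -4*(-2 + X) = 8 - 4*X)
Y(a) = -5 + (3 + a)*(8 - 3*a) (Y(a) = -5 + (a + 3)*(a + (8 - 4*a)) = -5 + (3 + a)*(8 - 3*a))
D(l, p) = 1 + p**2
A/D(-54, Y(1)) = 10271/(6*(1 + (19 - 1*1 - 3*1**2)**2)) = 10271/(6*(1 + (19 - 1 - 3*1)**2)) = 10271/(6*(1 + (19 - 1 - 3)**2)) = 10271/(6*(1 + 15**2)) = 10271/(6*(1 + 225)) = (10271/6)/226 = (10271/6)*(1/226) = 10271/1356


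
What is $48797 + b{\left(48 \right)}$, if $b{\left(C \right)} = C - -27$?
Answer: $48872$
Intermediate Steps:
$b{\left(C \right)} = 27 + C$ ($b{\left(C \right)} = C + 27 = 27 + C$)
$48797 + b{\left(48 \right)} = 48797 + \left(27 + 48\right) = 48797 + 75 = 48872$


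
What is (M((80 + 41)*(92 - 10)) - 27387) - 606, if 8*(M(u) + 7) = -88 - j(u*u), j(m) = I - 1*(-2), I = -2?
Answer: -28011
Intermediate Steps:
j(m) = 0 (j(m) = -2 - 1*(-2) = -2 + 2 = 0)
M(u) = -18 (M(u) = -7 + (-88 - 1*0)/8 = -7 + (-88 + 0)/8 = -7 + (⅛)*(-88) = -7 - 11 = -18)
(M((80 + 41)*(92 - 10)) - 27387) - 606 = (-18 - 27387) - 606 = -27405 - 606 = -28011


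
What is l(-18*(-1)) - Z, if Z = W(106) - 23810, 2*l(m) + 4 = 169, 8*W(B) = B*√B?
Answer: 47785/2 - 53*√106/4 ≈ 23756.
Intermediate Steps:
W(B) = B^(3/2)/8 (W(B) = (B*√B)/8 = B^(3/2)/8)
l(m) = 165/2 (l(m) = -2 + (½)*169 = -2 + 169/2 = 165/2)
Z = -23810 + 53*√106/4 (Z = 106^(3/2)/8 - 23810 = (106*√106)/8 - 23810 = 53*√106/4 - 23810 = -23810 + 53*√106/4 ≈ -23674.)
l(-18*(-1)) - Z = 165/2 - (-23810 + 53*√106/4) = 165/2 + (23810 - 53*√106/4) = 47785/2 - 53*√106/4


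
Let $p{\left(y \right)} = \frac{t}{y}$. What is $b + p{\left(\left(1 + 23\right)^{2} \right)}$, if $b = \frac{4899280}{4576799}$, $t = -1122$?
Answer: $- \frac{385530533}{439372704} \approx -0.87746$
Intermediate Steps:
$b = \frac{4899280}{4576799}$ ($b = 4899280 \cdot \frac{1}{4576799} = \frac{4899280}{4576799} \approx 1.0705$)
$p{\left(y \right)} = - \frac{1122}{y}$
$b + p{\left(\left(1 + 23\right)^{2} \right)} = \frac{4899280}{4576799} - \frac{1122}{\left(1 + 23\right)^{2}} = \frac{4899280}{4576799} - \frac{1122}{24^{2}} = \frac{4899280}{4576799} - \frac{1122}{576} = \frac{4899280}{4576799} - \frac{187}{96} = - \frac{385530533}{439372704}$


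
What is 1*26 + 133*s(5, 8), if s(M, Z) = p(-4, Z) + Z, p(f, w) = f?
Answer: 558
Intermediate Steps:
s(M, Z) = -4 + Z
1*26 + 133*s(5, 8) = 1*26 + 133*(-4 + 8) = 26 + 133*4 = 26 + 532 = 558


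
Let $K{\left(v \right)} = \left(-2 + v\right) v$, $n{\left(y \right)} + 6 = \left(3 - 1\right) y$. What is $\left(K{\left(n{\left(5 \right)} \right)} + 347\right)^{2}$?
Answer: $126025$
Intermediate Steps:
$n{\left(y \right)} = -6 + 2 y$ ($n{\left(y \right)} = -6 + \left(3 - 1\right) y = -6 + 2 y$)
$K{\left(v \right)} = v \left(-2 + v\right)$
$\left(K{\left(n{\left(5 \right)} \right)} + 347\right)^{2} = \left(\left(-6 + 2 \cdot 5\right) \left(-2 + \left(-6 + 2 \cdot 5\right)\right) + 347\right)^{2} = \left(\left(-6 + 10\right) \left(-2 + \left(-6 + 10\right)\right) + 347\right)^{2} = \left(4 \left(-2 + 4\right) + 347\right)^{2} = \left(4 \cdot 2 + 347\right)^{2} = \left(8 + 347\right)^{2} = 355^{2} = 126025$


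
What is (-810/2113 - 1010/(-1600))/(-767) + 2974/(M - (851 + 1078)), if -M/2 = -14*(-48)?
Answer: -771454408589/848712989280 ≈ -0.90897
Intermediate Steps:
M = -1344 (M = -(-28)*(-48) = -2*672 = -1344)
(-810/2113 - 1010/(-1600))/(-767) + 2974/(M - (851 + 1078)) = (-810/2113 - 1010/(-1600))/(-767) + 2974/(-1344 - (851 + 1078)) = (-810*1/2113 - 1010*(-1/1600))*(-1/767) + 2974/(-1344 - 1*1929) = (-810/2113 + 101/160)*(-1/767) + 2974/(-1344 - 1929) = (83813/338080)*(-1/767) + 2974/(-3273) = -83813/259307360 + 2974*(-1/3273) = -83813/259307360 - 2974/3273 = -771454408589/848712989280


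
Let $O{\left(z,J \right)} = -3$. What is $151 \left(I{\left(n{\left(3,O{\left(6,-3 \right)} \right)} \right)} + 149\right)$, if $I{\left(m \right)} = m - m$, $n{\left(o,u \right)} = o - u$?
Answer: $22499$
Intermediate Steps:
$I{\left(m \right)} = 0$
$151 \left(I{\left(n{\left(3,O{\left(6,-3 \right)} \right)} \right)} + 149\right) = 151 \left(0 + 149\right) = 151 \cdot 149 = 22499$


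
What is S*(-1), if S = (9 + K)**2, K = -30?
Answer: -441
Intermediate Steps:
S = 441 (S = (9 - 30)**2 = (-21)**2 = 441)
S*(-1) = 441*(-1) = -441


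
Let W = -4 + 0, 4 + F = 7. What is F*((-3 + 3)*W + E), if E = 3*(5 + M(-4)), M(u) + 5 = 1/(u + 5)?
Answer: 9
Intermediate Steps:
F = 3 (F = -4 + 7 = 3)
W = -4
M(u) = -5 + 1/(5 + u) (M(u) = -5 + 1/(u + 5) = -5 + 1/(5 + u))
E = 3 (E = 3*(5 + (-24 - 5*(-4))/(5 - 4)) = 3*(5 + (-24 + 20)/1) = 3*(5 + 1*(-4)) = 3*(5 - 4) = 3*1 = 3)
F*((-3 + 3)*W + E) = 3*((-3 + 3)*(-4) + 3) = 3*(0*(-4) + 3) = 3*(0 + 3) = 3*3 = 9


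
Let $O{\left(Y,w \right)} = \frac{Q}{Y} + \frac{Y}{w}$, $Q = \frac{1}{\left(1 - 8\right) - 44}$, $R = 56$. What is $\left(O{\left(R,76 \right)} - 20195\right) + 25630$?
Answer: $\frac{294964805}{54264} \approx 5435.7$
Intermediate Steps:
$Q = - \frac{1}{51}$ ($Q = \frac{1}{\left(1 - 8\right) - 44} = \frac{1}{-7 - 44} = \frac{1}{-51} = - \frac{1}{51} \approx -0.019608$)
$O{\left(Y,w \right)} = - \frac{1}{51 Y} + \frac{Y}{w}$
$\left(O{\left(R,76 \right)} - 20195\right) + 25630 = \left(\left(- \frac{1}{51 \cdot 56} + \frac{56}{76}\right) - 20195\right) + 25630 = \left(\left(\left(- \frac{1}{51}\right) \frac{1}{56} + 56 \cdot \frac{1}{76}\right) - 20195\right) + 25630 = \left(\left(- \frac{1}{2856} + \frac{14}{19}\right) - 20195\right) + 25630 = \left(\frac{39965}{54264} - 20195\right) + 25630 = - \frac{1095821515}{54264} + 25630 = \frac{294964805}{54264}$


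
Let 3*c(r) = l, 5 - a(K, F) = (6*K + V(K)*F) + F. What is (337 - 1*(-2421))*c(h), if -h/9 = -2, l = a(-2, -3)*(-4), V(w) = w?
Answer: -154448/3 ≈ -51483.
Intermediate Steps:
a(K, F) = 5 - F - 6*K - F*K (a(K, F) = 5 - ((6*K + K*F) + F) = 5 - ((6*K + F*K) + F) = 5 - (F + 6*K + F*K) = 5 + (-F - 6*K - F*K) = 5 - F - 6*K - F*K)
l = -56 (l = (5 - 1*(-3) - 6*(-2) - 1*(-3)*(-2))*(-4) = (5 + 3 + 12 - 6)*(-4) = 14*(-4) = -56)
h = 18 (h = -9*(-2) = 18)
c(r) = -56/3 (c(r) = (1/3)*(-56) = -56/3)
(337 - 1*(-2421))*c(h) = (337 - 1*(-2421))*(-56/3) = (337 + 2421)*(-56/3) = 2758*(-56/3) = -154448/3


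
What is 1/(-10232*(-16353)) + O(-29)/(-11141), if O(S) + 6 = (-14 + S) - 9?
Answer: 9704797109/1864155525336 ≈ 0.0052060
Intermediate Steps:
O(S) = -29 + S (O(S) = -6 + ((-14 + S) - 9) = -6 + (-23 + S) = -29 + S)
1/(-10232*(-16353)) + O(-29)/(-11141) = 1/(-10232*(-16353)) + (-29 - 29)/(-11141) = -1/10232*(-1/16353) - 58*(-1/11141) = 1/167323896 + 58/11141 = 9704797109/1864155525336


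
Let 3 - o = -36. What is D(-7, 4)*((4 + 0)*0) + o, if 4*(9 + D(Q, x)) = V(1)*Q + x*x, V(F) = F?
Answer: 39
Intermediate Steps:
o = 39 (o = 3 - 1*(-36) = 3 + 36 = 39)
D(Q, x) = -9 + Q/4 + x²/4 (D(Q, x) = -9 + (1*Q + x*x)/4 = -9 + (Q + x²)/4 = -9 + (Q/4 + x²/4) = -9 + Q/4 + x²/4)
D(-7, 4)*((4 + 0)*0) + o = (-9 + (¼)*(-7) + (¼)*4²)*((4 + 0)*0) + 39 = (-9 - 7/4 + (¼)*16)*(4*0) + 39 = (-9 - 7/4 + 4)*0 + 39 = -27/4*0 + 39 = 0 + 39 = 39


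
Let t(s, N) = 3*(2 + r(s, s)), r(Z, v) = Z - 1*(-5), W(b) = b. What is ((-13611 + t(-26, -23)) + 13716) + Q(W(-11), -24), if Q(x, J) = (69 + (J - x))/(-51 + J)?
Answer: 3544/75 ≈ 47.253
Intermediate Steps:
Q(x, J) = (69 + J - x)/(-51 + J)
r(Z, v) = 5 + Z (r(Z, v) = Z + 5 = 5 + Z)
t(s, N) = 21 + 3*s (t(s, N) = 3*(2 + (5 + s)) = 3*(7 + s) = 21 + 3*s)
((-13611 + t(-26, -23)) + 13716) + Q(W(-11), -24) = ((-13611 + (21 + 3*(-26))) + 13716) + (69 - 24 - 1*(-11))/(-51 - 24) = ((-13611 + (21 - 78)) + 13716) + (69 - 24 + 11)/(-75) = ((-13611 - 57) + 13716) - 1/75*56 = (-13668 + 13716) - 56/75 = 48 - 56/75 = 3544/75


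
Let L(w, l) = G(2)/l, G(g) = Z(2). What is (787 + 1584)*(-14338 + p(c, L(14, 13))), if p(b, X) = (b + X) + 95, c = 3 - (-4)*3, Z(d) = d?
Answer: -438544902/13 ≈ -3.3734e+7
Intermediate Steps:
G(g) = 2
c = 15 (c = 3 - 2*(-6) = 3 + 12 = 15)
L(w, l) = 2/l
p(b, X) = 95 + X + b (p(b, X) = (X + b) + 95 = 95 + X + b)
(787 + 1584)*(-14338 + p(c, L(14, 13))) = (787 + 1584)*(-14338 + (95 + 2/13 + 15)) = 2371*(-14338 + (95 + 2*(1/13) + 15)) = 2371*(-14338 + (95 + 2/13 + 15)) = 2371*(-14338 + 1432/13) = 2371*(-184962/13) = -438544902/13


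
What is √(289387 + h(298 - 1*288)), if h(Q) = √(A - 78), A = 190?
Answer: √(289387 + 4*√7) ≈ 537.96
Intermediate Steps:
h(Q) = 4*√7 (h(Q) = √(190 - 78) = √112 = 4*√7)
√(289387 + h(298 - 1*288)) = √(289387 + 4*√7)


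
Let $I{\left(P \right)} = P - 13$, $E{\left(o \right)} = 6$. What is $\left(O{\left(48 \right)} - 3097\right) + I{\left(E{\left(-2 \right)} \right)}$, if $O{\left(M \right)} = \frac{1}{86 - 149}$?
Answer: $- \frac{195553}{63} \approx -3104.0$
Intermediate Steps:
$O{\left(M \right)} = - \frac{1}{63}$ ($O{\left(M \right)} = \frac{1}{-63} = - \frac{1}{63}$)
$I{\left(P \right)} = -13 + P$
$\left(O{\left(48 \right)} - 3097\right) + I{\left(E{\left(-2 \right)} \right)} = \left(- \frac{1}{63} - 3097\right) + \left(-13 + 6\right) = - \frac{195112}{63} - 7 = - \frac{195553}{63}$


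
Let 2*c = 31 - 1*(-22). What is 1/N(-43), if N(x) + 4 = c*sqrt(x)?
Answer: -16/120851 - 106*I*sqrt(43)/120851 ≈ -0.00013239 - 0.0057516*I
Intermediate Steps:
c = 53/2 (c = (31 - 1*(-22))/2 = (31 + 22)/2 = (1/2)*53 = 53/2 ≈ 26.500)
N(x) = -4 + 53*sqrt(x)/2
1/N(-43) = 1/(-4 + 53*sqrt(-43)/2) = 1/(-4 + 53*(I*sqrt(43))/2) = 1/(-4 + 53*I*sqrt(43)/2)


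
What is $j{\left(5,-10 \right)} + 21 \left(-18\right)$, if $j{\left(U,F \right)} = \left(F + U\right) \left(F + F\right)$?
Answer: $-278$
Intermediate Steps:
$j{\left(U,F \right)} = 2 F \left(F + U\right)$ ($j{\left(U,F \right)} = \left(F + U\right) 2 F = 2 F \left(F + U\right)$)
$j{\left(5,-10 \right)} + 21 \left(-18\right) = 2 \left(-10\right) \left(-10 + 5\right) + 21 \left(-18\right) = 2 \left(-10\right) \left(-5\right) - 378 = 100 - 378 = -278$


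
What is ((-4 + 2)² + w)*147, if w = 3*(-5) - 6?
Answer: -2499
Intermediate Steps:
w = -21 (w = -15 - 6 = -21)
((-4 + 2)² + w)*147 = ((-4 + 2)² - 21)*147 = ((-2)² - 21)*147 = (4 - 21)*147 = -17*147 = -2499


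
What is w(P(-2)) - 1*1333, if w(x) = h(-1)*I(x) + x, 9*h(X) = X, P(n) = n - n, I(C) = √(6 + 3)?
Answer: -4000/3 ≈ -1333.3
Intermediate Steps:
I(C) = 3 (I(C) = √9 = 3)
P(n) = 0
h(X) = X/9
w(x) = -⅓ + x (w(x) = ((⅑)*(-1))*3 + x = -⅑*3 + x = -⅓ + x)
w(P(-2)) - 1*1333 = (-⅓ + 0) - 1*1333 = -⅓ - 1333 = -4000/3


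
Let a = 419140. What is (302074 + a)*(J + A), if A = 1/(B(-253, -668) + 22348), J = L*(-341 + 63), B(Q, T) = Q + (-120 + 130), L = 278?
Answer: -1232095182142266/22105 ≈ -5.5738e+10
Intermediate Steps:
B(Q, T) = 10 + Q (B(Q, T) = Q + 10 = 10 + Q)
J = -77284 (J = 278*(-341 + 63) = 278*(-278) = -77284)
A = 1/22105 (A = 1/((10 - 253) + 22348) = 1/(-243 + 22348) = 1/22105 ≈ 4.5239e-5)
(302074 + a)*(J + A) = (302074 + 419140)*(-77284 + 1/22105) = 721214*(-1708362819/22105) = -1232095182142266/22105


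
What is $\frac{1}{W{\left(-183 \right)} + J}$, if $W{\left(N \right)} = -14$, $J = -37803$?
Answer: $- \frac{1}{37817} \approx -2.6443 \cdot 10^{-5}$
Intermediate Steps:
$\frac{1}{W{\left(-183 \right)} + J} = \frac{1}{-14 - 37803} = \frac{1}{-37817} = - \frac{1}{37817}$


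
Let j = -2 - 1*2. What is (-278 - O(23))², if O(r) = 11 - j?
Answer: 85849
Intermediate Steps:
j = -4 (j = -2 - 2 = -4)
O(r) = 15 (O(r) = 11 - 1*(-4) = 11 + 4 = 15)
(-278 - O(23))² = (-278 - 1*15)² = (-278 - 15)² = (-293)² = 85849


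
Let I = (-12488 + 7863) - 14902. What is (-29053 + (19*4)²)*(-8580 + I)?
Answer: 654246639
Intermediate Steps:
I = -19527 (I = -4625 - 14902 = -19527)
(-29053 + (19*4)²)*(-8580 + I) = (-29053 + (19*4)²)*(-8580 - 19527) = (-29053 + 76²)*(-28107) = (-29053 + 5776)*(-28107) = -23277*(-28107) = 654246639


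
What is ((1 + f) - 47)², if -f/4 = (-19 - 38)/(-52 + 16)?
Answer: 24649/9 ≈ 2738.8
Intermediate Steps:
f = -19/3 (f = -4*(-19 - 38)/(-52 + 16) = -(-228)/(-36) = -(-228)*(-1)/36 = -4*19/12 = -19/3 ≈ -6.3333)
((1 + f) - 47)² = ((1 - 19/3) - 47)² = (-16/3 - 47)² = (-157/3)² = 24649/9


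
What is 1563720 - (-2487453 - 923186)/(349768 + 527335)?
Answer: 1371546913799/877103 ≈ 1.5637e+6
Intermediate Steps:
1563720 - (-2487453 - 923186)/(349768 + 527335) = 1563720 - (-3410639)/877103 = 1563720 - 1*(-3410639/877103) = 1563720 + 3410639/877103 = 1371546913799/877103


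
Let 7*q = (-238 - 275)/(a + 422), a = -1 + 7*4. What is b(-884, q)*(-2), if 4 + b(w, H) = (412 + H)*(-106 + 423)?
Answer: -820626358/3143 ≈ -2.6110e+5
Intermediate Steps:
a = 27 (a = -1 + 28 = 27)
q = -513/3143 (q = ((-238 - 275)/(27 + 422))/7 = (-513/449)/7 = (-513*1/449)/7 = (⅐)*(-513/449) = -513/3143 ≈ -0.16322)
b(w, H) = 130600 + 317*H (b(w, H) = -4 + (412 + H)*(-106 + 423) = -4 + (412 + H)*317 = -4 + (130604 + 317*H) = 130600 + 317*H)
b(-884, q)*(-2) = (130600 + 317*(-513/3143))*(-2) = (130600 - 162621/3143)*(-2) = (410313179/3143)*(-2) = -820626358/3143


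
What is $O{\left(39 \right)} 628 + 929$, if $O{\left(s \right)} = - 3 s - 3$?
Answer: $-74431$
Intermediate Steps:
$O{\left(s \right)} = -3 - 3 s$
$O{\left(39 \right)} 628 + 929 = \left(-3 - 117\right) 628 + 929 = \left(-120\right) 628 + 929 = -75360 + 929 = -74431$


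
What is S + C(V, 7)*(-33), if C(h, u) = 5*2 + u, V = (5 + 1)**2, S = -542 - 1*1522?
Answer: -2625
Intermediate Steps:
S = -2064 (S = -542 - 1522 = -2064)
V = 36 (V = 6**2 = 36)
C(h, u) = 10 + u
S + C(V, 7)*(-33) = -2064 + (10 + 7)*(-33) = -2064 + 17*(-33) = -2064 - 561 = -2625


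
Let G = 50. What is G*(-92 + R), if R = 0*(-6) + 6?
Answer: -4300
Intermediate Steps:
R = 6 (R = 0 + 6 = 6)
G*(-92 + R) = 50*(-92 + 6) = 50*(-86) = -4300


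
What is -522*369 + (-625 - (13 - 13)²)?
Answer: -193243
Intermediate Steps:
-522*369 + (-625 - (13 - 13)²) = -192618 + (-625 - 1*0²) = -192618 + (-625 - 1*0) = -192618 + (-625 + 0) = -192618 - 625 = -193243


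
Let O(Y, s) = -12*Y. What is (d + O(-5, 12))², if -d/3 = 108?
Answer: 69696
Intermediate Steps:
d = -324 (d = -3*108 = -324)
(d + O(-5, 12))² = (-324 - 12*(-5))² = (-324 + 60)² = (-264)² = 69696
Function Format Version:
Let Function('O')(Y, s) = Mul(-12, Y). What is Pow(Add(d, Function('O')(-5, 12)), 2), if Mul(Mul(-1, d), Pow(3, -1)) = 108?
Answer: 69696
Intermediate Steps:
d = -324 (d = Mul(-3, 108) = -324)
Pow(Add(d, Function('O')(-5, 12)), 2) = Pow(Add(-324, Mul(-12, -5)), 2) = Pow(Add(-324, 60), 2) = Pow(-264, 2) = 69696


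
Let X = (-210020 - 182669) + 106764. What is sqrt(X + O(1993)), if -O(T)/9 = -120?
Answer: I*sqrt(284845) ≈ 533.71*I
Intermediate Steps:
O(T) = 1080 (O(T) = -9*(-120) = 1080)
X = -285925 (X = -392689 + 106764 = -285925)
sqrt(X + O(1993)) = sqrt(-285925 + 1080) = sqrt(-284845) = I*sqrt(284845)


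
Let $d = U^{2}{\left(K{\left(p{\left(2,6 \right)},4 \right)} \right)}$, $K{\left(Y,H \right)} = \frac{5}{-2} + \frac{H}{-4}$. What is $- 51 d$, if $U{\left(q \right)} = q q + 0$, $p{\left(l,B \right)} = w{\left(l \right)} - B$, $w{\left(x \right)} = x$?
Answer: $- \frac{122451}{16} \approx -7653.2$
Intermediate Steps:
$p{\left(l,B \right)} = l - B$
$K{\left(Y,H \right)} = - \frac{5}{2} - \frac{H}{4}$ ($K{\left(Y,H \right)} = 5 \left(- \frac{1}{2}\right) + H \left(- \frac{1}{4}\right) = - \frac{5}{2} - \frac{H}{4}$)
$U{\left(q \right)} = q^{2}$ ($U{\left(q \right)} = q^{2} + 0 = q^{2}$)
$d = \frac{2401}{16}$ ($d = \left(\left(- \frac{5}{2} - 1\right)^{2}\right)^{2} = \left(\left(- \frac{7}{2}\right)^{2}\right)^{2} = \left(\frac{49}{4}\right)^{2} = \frac{2401}{16} \approx 150.06$)
$- 51 d = \left(-51\right) \frac{2401}{16} = - \frac{122451}{16}$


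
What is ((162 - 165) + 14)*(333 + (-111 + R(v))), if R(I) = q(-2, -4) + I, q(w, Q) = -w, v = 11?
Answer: 2585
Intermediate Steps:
R(I) = 2 + I (R(I) = -1*(-2) + I = 2 + I)
((162 - 165) + 14)*(333 + (-111 + R(v))) = ((162 - 165) + 14)*(333 + (-111 + (2 + 11))) = (-3 + 14)*(333 + (-111 + 13)) = 11*(333 - 98) = 11*235 = 2585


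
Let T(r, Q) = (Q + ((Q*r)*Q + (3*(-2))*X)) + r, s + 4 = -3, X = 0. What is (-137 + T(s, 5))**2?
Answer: 98596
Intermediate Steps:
s = -7 (s = -4 - 3 = -7)
T(r, Q) = Q + r + r*Q**2 (T(r, Q) = (Q + ((Q*r)*Q + (3*(-2))*0)) + r = (Q + (r*Q**2 - 6*0)) + r = (Q + (r*Q**2 + 0)) + r = (Q + r*Q**2) + r = Q + r + r*Q**2)
(-137 + T(s, 5))**2 = (-137 + (5 - 7 - 7*5**2))**2 = (-137 + (5 - 7 - 7*25))**2 = (-137 + (5 - 7 - 175))**2 = (-137 - 177)**2 = (-314)**2 = 98596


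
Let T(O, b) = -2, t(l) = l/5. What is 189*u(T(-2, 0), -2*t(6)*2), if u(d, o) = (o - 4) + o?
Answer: -12852/5 ≈ -2570.4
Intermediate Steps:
t(l) = l/5 (t(l) = l*(⅕) = l/5)
u(d, o) = -4 + 2*o (u(d, o) = (-4 + o) + o = -4 + 2*o)
189*u(T(-2, 0), -2*t(6)*2) = 189*(-4 + 2*(-2*6/5*2)) = 189*(-4 + 2*(-12/5*2)) = 189*(-4 + 2*(-24/5)) = 189*(-4 - 48/5) = 189*(-68/5) = -12852/5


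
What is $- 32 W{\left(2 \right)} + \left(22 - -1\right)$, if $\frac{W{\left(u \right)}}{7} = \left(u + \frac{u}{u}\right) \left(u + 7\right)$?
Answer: $-6025$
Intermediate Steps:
$W{\left(u \right)} = 7 \left(1 + u\right) \left(7 + u\right)$ ($W{\left(u \right)} = 7 \left(u + \frac{u}{u}\right) \left(u + 7\right) = 7 \left(u + 1\right) \left(7 + u\right) = 7 \left(1 + u\right) \left(7 + u\right)$)
$- 32 W{\left(2 \right)} + \left(22 - -1\right) = - 32 \left(49 + 7 \cdot 2^{2} + 56 \cdot 2\right) + \left(22 - -1\right) = - 32 \left(49 + 7 \cdot 4 + 112\right) + \left(22 + 1\right) = - 32 \left(49 + 28 + 112\right) + 23 = \left(-32\right) 189 + 23 = -6048 + 23 = -6025$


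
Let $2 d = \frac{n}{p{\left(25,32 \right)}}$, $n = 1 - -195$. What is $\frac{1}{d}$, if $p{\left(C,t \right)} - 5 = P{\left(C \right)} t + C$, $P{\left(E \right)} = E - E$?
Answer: $\frac{15}{49} \approx 0.30612$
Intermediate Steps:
$n = 196$ ($n = 1 + 195 = 196$)
$P{\left(E \right)} = 0$
$p{\left(C,t \right)} = 5 + C$ ($p{\left(C,t \right)} = 5 + \left(0 t + C\right) = 5 + \left(0 + C\right) = 5 + C$)
$d = \frac{49}{15}$ ($d = \frac{196 \frac{1}{5 + 25}}{2} = \frac{196 \cdot \frac{1}{30}}{2} = \frac{1}{2} \cdot \frac{98}{15} = \frac{49}{15} \approx 3.2667$)
$\frac{1}{d} = \frac{1}{\frac{49}{15}} = \frac{15}{49}$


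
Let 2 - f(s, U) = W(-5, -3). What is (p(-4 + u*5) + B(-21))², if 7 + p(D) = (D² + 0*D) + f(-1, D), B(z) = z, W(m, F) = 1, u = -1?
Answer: 2916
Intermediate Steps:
f(s, U) = 1 (f(s, U) = 2 - 1*1 = 2 - 1 = 1)
p(D) = -6 + D² (p(D) = -7 + ((D² + 0*D) + 1) = -7 + ((D² + 0) + 1) = -7 + (D² + 1) = -7 + (1 + D²) = -6 + D²)
(p(-4 + u*5) + B(-21))² = ((-6 + (-4 - 1*5)²) - 21)² = ((-6 + (-4 - 5)²) - 21)² = ((-6 + (-9)²) - 21)² = ((-6 + 81) - 21)² = (75 - 21)² = 54² = 2916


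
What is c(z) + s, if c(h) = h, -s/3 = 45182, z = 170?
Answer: -135376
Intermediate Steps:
s = -135546 (s = -3*45182 = -135546)
c(z) + s = 170 - 135546 = -135376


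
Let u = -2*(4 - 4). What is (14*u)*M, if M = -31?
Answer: 0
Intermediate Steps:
u = 0 (u = -2*0 = 0)
(14*u)*M = (14*0)*(-31) = 0*(-31) = 0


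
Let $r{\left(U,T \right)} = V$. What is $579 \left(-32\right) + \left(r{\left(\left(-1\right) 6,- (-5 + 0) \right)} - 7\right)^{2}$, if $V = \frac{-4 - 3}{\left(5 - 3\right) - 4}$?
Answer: $- \frac{74063}{4} \approx -18516.0$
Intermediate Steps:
$V = \frac{7}{2}$ ($V = - \frac{7}{\left(5 - 3\right) - 4} = - \frac{7}{2 - 4} = - \frac{7}{-2} = \left(-7\right) \left(- \frac{1}{2}\right) = \frac{7}{2} \approx 3.5$)
$r{\left(U,T \right)} = \frac{7}{2}$
$579 \left(-32\right) + \left(r{\left(\left(-1\right) 6,- (-5 + 0) \right)} - 7\right)^{2} = 579 \left(-32\right) + \left(\frac{7}{2} - 7\right)^{2} = -18528 + \left(- \frac{7}{2}\right)^{2} = -18528 + \frac{49}{4} = - \frac{74063}{4}$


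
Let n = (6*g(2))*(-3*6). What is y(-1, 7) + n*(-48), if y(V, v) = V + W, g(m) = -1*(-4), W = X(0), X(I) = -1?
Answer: 20734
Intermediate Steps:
W = -1
g(m) = 4
y(V, v) = -1 + V (y(V, v) = V - 1 = -1 + V)
n = -432 (n = (6*4)*(-3*6) = 24*(-18) = -432)
y(-1, 7) + n*(-48) = (-1 - 1) - 432*(-48) = -2 + 20736 = 20734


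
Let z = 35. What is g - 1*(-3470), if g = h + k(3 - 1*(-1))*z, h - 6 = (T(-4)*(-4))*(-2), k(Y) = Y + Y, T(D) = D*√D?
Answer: 3756 - 64*I ≈ 3756.0 - 64.0*I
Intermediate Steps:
T(D) = D^(3/2)
k(Y) = 2*Y
h = 6 - 64*I (h = 6 + ((-4)^(3/2)*(-4))*(-2) = 6 + (-8*I*(-4))*(-2) = 6 + (32*I)*(-2) = 6 - 64*I ≈ 6.0 - 64.0*I)
g = 286 - 64*I (g = (6 - 64*I) + (2*(3 - 1*(-1)))*35 = (6 - 64*I) + (2*(3 + 1))*35 = (6 - 64*I) + (2*4)*35 = (6 - 64*I) + 8*35 = (6 - 64*I) + 280 = 286 - 64*I ≈ 286.0 - 64.0*I)
g - 1*(-3470) = (286 - 64*I) - 1*(-3470) = (286 - 64*I) + 3470 = 3756 - 64*I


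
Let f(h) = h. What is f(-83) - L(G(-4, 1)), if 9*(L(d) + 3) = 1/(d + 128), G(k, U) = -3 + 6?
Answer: -94321/1179 ≈ -80.001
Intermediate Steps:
G(k, U) = 3
L(d) = -3 + 1/(9*(128 + d)) (L(d) = -3 + 1/(9*(d + 128)) = -3 + 1/(9*(128 + d)))
f(-83) - L(G(-4, 1)) = -83 - (-3455 - 27*3)/(9*(128 + 3)) = -83 - (-3455 - 81)/(9*131) = -83 - (-3536)/(9*131) = -83 - 1*(-3536/1179) = -83 + 3536/1179 = -94321/1179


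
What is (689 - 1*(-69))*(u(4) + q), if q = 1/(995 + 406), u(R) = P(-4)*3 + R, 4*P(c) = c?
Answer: 1062716/1401 ≈ 758.54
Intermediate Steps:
P(c) = c/4
u(R) = -3 + R (u(R) = ((1/4)*(-4))*3 + R = -1*3 + R = -3 + R)
q = 1/1401 ≈ 0.00071378
(689 - 1*(-69))*(u(4) + q) = (689 - 1*(-69))*((-3 + 4) + 1/1401) = (689 + 69)*(1 + 1/1401) = 758*(1402/1401) = 1062716/1401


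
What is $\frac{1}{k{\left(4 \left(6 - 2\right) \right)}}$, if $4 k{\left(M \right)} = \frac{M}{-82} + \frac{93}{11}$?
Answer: $\frac{1804}{3725} \approx 0.4843$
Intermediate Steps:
$k{\left(M \right)} = \frac{93}{44} - \frac{M}{328}$ ($k{\left(M \right)} = \frac{\frac{M}{-82} + \frac{93}{11}}{4} = \frac{M \left(- \frac{1}{82}\right) + 93 \cdot \frac{1}{11}}{4} = \frac{- \frac{M}{82} + \frac{93}{11}}{4} = \frac{\frac{93}{11} - \frac{M}{82}}{4} = \frac{93}{44} - \frac{M}{328}$)
$\frac{1}{k{\left(4 \left(6 - 2\right) \right)}} = \frac{1}{\frac{93}{44} - \frac{4 \left(6 - 2\right)}{328}} = \frac{1}{\frac{93}{44} - \frac{4 \cdot 4}{328}} = \frac{1}{\frac{93}{44} - \frac{2}{41}} = \frac{1}{\frac{3725}{1804}} = \frac{1804}{3725}$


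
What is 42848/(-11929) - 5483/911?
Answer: -104441235/10867319 ≈ -9.6106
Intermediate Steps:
42848/(-11929) - 5483/911 = 42848*(-1/11929) - 5483*1/911 = -42848/11929 - 5483/911 = -104441235/10867319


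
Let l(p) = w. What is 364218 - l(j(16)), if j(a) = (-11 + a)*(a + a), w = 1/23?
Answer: 8377013/23 ≈ 3.6422e+5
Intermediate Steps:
w = 1/23 ≈ 0.043478
j(a) = 2*a*(-11 + a) (j(a) = (-11 + a)*(2*a) = 2*a*(-11 + a))
l(p) = 1/23
364218 - l(j(16)) = 364218 - 1*1/23 = 364218 - 1/23 = 8377013/23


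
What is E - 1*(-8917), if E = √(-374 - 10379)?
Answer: 8917 + I*√10753 ≈ 8917.0 + 103.7*I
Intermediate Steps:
E = I*√10753 (E = √(-10753) = I*√10753 ≈ 103.7*I)
E - 1*(-8917) = I*√10753 - 1*(-8917) = I*√10753 + 8917 = 8917 + I*√10753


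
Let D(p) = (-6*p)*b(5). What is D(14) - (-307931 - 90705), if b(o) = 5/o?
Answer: 398552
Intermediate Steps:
D(p) = -6*p (D(p) = (-6*p)*(5/5) = (-6*p)*(5*(⅕)) = -6*p*1 = -6*p)
D(14) - (-307931 - 90705) = -6*14 - (-307931 - 90705) = -84 - 1*(-398636) = -84 + 398636 = 398552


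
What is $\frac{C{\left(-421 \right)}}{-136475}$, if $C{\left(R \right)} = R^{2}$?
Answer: $- \frac{177241}{136475} \approx -1.2987$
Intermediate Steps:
$\frac{C{\left(-421 \right)}}{-136475} = \frac{\left(-421\right)^{2}}{-136475} = 177241 \left(- \frac{1}{136475}\right) = - \frac{177241}{136475}$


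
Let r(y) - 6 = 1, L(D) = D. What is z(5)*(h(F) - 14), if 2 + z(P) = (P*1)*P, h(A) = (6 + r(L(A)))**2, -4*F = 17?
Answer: 3565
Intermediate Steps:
F = -17/4 (F = -1/4*17 = -17/4 ≈ -4.2500)
r(y) = 7 (r(y) = 6 + 1 = 7)
h(A) = 169 (h(A) = (6 + 7)**2 = 13**2 = 169)
z(P) = -2 + P**2 (z(P) = -2 + (P*1)*P = -2 + P*P = -2 + P**2)
z(5)*(h(F) - 14) = (-2 + 5**2)*(169 - 14) = (-2 + 25)*155 = 23*155 = 3565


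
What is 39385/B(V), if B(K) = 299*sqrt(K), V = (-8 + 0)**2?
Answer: 39385/2392 ≈ 16.465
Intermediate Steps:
V = 64 (V = (-8)**2 = 64)
39385/B(V) = 39385/((299*sqrt(64))) = 39385/((299*8)) = 39385/2392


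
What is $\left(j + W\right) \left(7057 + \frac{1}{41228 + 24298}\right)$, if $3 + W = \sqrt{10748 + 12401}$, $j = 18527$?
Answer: $\frac{4282906096546}{32763} + \frac{462416983 \sqrt{23149}}{65526} \approx 1.318 \cdot 10^{8}$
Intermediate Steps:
$W = -3 + \sqrt{23149}$ ($W = -3 + \sqrt{10748 + 12401} = -3 + \sqrt{23149} \approx 149.15$)
$\left(j + W\right) \left(7057 + \frac{1}{41228 + 24298}\right) = \left(18527 - \left(3 - \sqrt{23149}\right)\right) \left(7057 + \frac{1}{41228 + 24298}\right) = \left(18524 + \sqrt{23149}\right) \left(7057 + \frac{1}{65526}\right) = \left(18524 + \sqrt{23149}\right) \frac{462416983}{65526} = \frac{4282906096546}{32763} + \frac{462416983 \sqrt{23149}}{65526}$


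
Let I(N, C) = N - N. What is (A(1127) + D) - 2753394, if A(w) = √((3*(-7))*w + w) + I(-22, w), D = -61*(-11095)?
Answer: -2076599 + 14*I*√115 ≈ -2.0766e+6 + 150.13*I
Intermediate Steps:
I(N, C) = 0
D = 676795
A(w) = 2*√5*√(-w) (A(w) = √((3*(-7))*w + w) + 0 = √(-21*w + w) + 0 = √(-20*w) + 0 = 2*√5*√(-w) + 0 = 2*√5*√(-w))
(A(1127) + D) - 2753394 = (2*√5*√(-1*1127) + 676795) - 2753394 = (2*√5*√(-1127) + 676795) - 2753394 = (2*√5*(7*I*√23) + 676795) - 2753394 = (14*I*√115 + 676795) - 2753394 = (676795 + 14*I*√115) - 2753394 = -2076599 + 14*I*√115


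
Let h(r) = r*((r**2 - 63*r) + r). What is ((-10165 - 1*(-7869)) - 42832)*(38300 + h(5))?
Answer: -1664095000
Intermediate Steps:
h(r) = r*(r**2 - 62*r)
((-10165 - 1*(-7869)) - 42832)*(38300 + h(5)) = ((-10165 - 1*(-7869)) - 42832)*(38300 + 5**2*(-62 + 5)) = ((-10165 + 7869) - 42832)*(38300 + 25*(-57)) = (-2296 - 42832)*(38300 - 1425) = -45128*36875 = -1664095000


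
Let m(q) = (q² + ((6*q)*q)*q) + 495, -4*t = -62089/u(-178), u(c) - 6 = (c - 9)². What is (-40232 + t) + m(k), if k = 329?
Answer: 29901699758289/139900 ≈ 2.1374e+8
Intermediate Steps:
u(c) = 6 + (-9 + c)² (u(c) = 6 + (c - 9)² = 6 + (-9 + c)²)
t = 62089/139900 (t = -(-62089)/(4*(6 + (-9 - 178)²)) = -(-62089)/(4*(6 + (-187)²)) = -(-62089)/(4*(6 + 34969)) = -(-62089)/(4*34975) = -¼*(-62089/34975) = 62089/139900 ≈ 0.44381)
m(q) = 495 + q² + 6*q³ (m(q) = (q² + (6*q²)*q) + 495 = (q² + 6*q³) + 495 = 495 + q² + 6*q³)
(-40232 + t) + m(k) = (-40232 + 62089/139900) + (495 + 329² + 6*329³) = -5628394711/139900 + (495 + 108241 + 6*35611289) = -5628394711/139900 + (495 + 108241 + 213667734) = -5628394711/139900 + 213776470 = 29901699758289/139900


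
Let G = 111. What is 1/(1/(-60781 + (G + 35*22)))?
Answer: -59900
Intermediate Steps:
1/(1/(-60781 + (G + 35*22))) = 1/(1/(-60781 + (111 + 35*22))) = 1/(1/(-60781 + (111 + 770))) = 1/(1/(-60781 + 881)) = 1/(1/(-59900)) = 1/(-1/59900) = -59900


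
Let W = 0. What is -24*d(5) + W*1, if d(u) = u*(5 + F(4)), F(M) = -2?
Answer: -360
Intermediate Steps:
d(u) = 3*u (d(u) = u*(5 - 2) = u*3 = 3*u)
-24*d(5) + W*1 = -72*5 + 0*1 = -24*15 + 0 = -360 + 0 = -360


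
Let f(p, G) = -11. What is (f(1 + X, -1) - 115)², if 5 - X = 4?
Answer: 15876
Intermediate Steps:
X = 1 (X = 5 - 1*4 = 5 - 4 = 1)
(f(1 + X, -1) - 115)² = (-11 - 115)² = (-126)² = 15876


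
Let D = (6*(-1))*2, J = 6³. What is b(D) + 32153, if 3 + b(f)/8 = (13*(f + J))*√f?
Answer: 32129 + 42432*I*√3 ≈ 32129.0 + 73494.0*I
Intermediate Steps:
J = 216
D = -12 (D = -6*2 = -12)
b(f) = -24 + 8*√f*(2808 + 13*f) (b(f) = -24 + 8*((13*(f + 216))*√f) = -24 + 8*((13*(216 + f))*√f) = -24 + 8*((2808 + 13*f)*√f) = -24 + 8*(√f*(2808 + 13*f)) = -24 + 8*√f*(2808 + 13*f))
b(D) + 32153 = (-24 + 104*(-12)^(3/2) + 22464*√(-12)) + 32153 = (-24 + 104*(-24*I*√3) + 22464*(2*I*√3)) + 32153 = (-24 - 2496*I*√3 + 44928*I*√3) + 32153 = (-24 + 42432*I*√3) + 32153 = 32129 + 42432*I*√3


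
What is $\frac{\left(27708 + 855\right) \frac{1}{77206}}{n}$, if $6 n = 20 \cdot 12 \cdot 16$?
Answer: $\frac{28563}{49411840} \approx 0.00057806$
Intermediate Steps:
$n = 640$ ($n = \frac{20 \cdot 12 \cdot 16}{6} = \frac{240 \cdot 16}{6} = \frac{1}{6} \cdot 3840 = 640$)
$\frac{\left(27708 + 855\right) \frac{1}{77206}}{n} = \frac{\left(27708 + 855\right) \frac{1}{77206}}{640} = 28563 \cdot \frac{1}{77206} \cdot \frac{1}{640} = \frac{28563}{77206} \cdot \frac{1}{640} = \frac{28563}{49411840}$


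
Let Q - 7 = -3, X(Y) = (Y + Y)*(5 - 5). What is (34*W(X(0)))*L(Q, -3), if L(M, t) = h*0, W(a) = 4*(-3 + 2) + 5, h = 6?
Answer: 0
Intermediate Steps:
X(Y) = 0 (X(Y) = (2*Y)*0 = 0)
Q = 4 (Q = 7 - 3 = 4)
W(a) = 1 (W(a) = 4*(-1) + 5 = -4 + 5 = 1)
L(M, t) = 0 (L(M, t) = 6*0 = 0)
(34*W(X(0)))*L(Q, -3) = (34*1)*0 = 34*0 = 0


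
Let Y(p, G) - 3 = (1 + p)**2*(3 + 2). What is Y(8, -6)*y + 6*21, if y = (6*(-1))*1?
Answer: -2322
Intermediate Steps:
y = -6 (y = -6*1 = -6)
Y(p, G) = 3 + 5*(1 + p)**2 (Y(p, G) = 3 + (1 + p)**2*(3 + 2) = 3 + (1 + p)**2*5 = 3 + 5*(1 + p)**2)
Y(8, -6)*y + 6*21 = (3 + 5*(1 + 8)**2)*(-6) + 6*21 = (3 + 5*9**2)*(-6) + 126 = (3 + 5*81)*(-6) + 126 = (3 + 405)*(-6) + 126 = 408*(-6) + 126 = -2448 + 126 = -2322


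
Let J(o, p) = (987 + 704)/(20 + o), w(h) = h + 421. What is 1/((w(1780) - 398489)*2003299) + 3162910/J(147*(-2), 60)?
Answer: -688008958277901743771/1342456751803392 ≈ -5.1250e+5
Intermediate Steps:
w(h) = 421 + h
J(o, p) = 1691/(20 + o)
1/((w(1780) - 398489)*2003299) + 3162910/J(147*(-2), 60) = 1/(((421 + 1780) - 398489)*2003299) + 3162910/((1691/(20 + 147*(-2)))) = (1/2003299)/(2201 - 398489) + 3162910/((1691/(20 - 294))) = (1/2003299)/(-396288) + 3162910/((1691/(-274))) = -1/396288*1/2003299 + 3162910/((1691*(-1/274))) = -1/793883354112 + 3162910/(-1691/274) = -1/793883354112 + 3162910*(-274/1691) = -1/793883354112 - 866637340/1691 = -688008958277901743771/1342456751803392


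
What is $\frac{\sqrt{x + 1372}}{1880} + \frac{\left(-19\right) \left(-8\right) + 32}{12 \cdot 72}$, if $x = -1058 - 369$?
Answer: $\frac{23}{108} + \frac{i \sqrt{55}}{1880} \approx 0.21296 + 0.0039448 i$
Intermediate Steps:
$x = -1427$
$\frac{\sqrt{x + 1372}}{1880} + \frac{\left(-19\right) \left(-8\right) + 32}{12 \cdot 72} = \frac{\sqrt{-1427 + 1372}}{1880} + \frac{\left(-19\right) \left(-8\right) + 32}{12 \cdot 72} = \sqrt{-55} \cdot \frac{1}{1880} + \frac{152 + 32}{864} = i \sqrt{55} \cdot \frac{1}{1880} + 184 \cdot \frac{1}{864} = \frac{i \sqrt{55}}{1880} + \frac{23}{108} = \frac{23}{108} + \frac{i \sqrt{55}}{1880}$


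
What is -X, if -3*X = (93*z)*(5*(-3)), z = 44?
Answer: -20460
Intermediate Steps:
X = 20460 (X = -93*44*5*(-3)/3 = -1364*(-15) = -⅓*(-61380) = 20460)
-X = -1*20460 = -20460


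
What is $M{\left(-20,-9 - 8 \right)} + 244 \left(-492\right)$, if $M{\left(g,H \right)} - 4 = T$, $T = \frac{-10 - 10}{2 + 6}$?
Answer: $- \frac{240093}{2} \approx -1.2005 \cdot 10^{5}$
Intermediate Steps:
$T = - \frac{5}{2}$ ($T = - \frac{20}{8} = \left(-20\right) \frac{1}{8} = - \frac{5}{2} \approx -2.5$)
$M{\left(g,H \right)} = \frac{3}{2}$ ($M{\left(g,H \right)} = 4 - \frac{5}{2} = \frac{3}{2}$)
$M{\left(-20,-9 - 8 \right)} + 244 \left(-492\right) = \frac{3}{2} + 244 \left(-492\right) = \frac{3}{2} - 120048 = - \frac{240093}{2}$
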